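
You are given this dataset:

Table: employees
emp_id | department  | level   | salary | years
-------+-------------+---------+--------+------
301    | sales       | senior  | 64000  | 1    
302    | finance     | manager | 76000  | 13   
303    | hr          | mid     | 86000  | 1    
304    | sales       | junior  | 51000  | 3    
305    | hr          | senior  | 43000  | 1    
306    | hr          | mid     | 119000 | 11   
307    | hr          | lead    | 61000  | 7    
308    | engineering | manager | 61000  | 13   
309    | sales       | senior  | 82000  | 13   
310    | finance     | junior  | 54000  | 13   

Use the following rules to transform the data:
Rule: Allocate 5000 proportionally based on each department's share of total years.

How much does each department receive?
engineering: 855.26, finance: 1710.53, hr: 1315.79, sales: 1118.42

Step 1: Calculate total years = 76
Step 2: Calculate each department's proportion:
  engineering: 13/76 = 17.11% → 855.26
  finance: 26/76 = 34.21% → 1710.53
  hr: 20/76 = 26.32% → 1315.79
  sales: 17/76 = 22.37% → 1118.42
Step 3: Verify: sum of allocations ≈ 5000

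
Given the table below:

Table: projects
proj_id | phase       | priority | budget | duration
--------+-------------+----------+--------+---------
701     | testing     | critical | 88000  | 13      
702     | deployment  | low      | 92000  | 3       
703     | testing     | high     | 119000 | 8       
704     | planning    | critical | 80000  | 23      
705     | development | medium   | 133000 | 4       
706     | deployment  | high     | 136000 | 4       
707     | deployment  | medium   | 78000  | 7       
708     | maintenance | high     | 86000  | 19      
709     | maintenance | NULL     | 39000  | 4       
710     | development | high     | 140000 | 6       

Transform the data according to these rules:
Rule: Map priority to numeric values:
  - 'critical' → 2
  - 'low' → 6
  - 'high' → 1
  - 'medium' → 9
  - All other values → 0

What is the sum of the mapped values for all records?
32

Step 1: Apply mapping to each record
Step 2: Count by status:
  'critical': 2 records × 2 = 4
  'low': 1 records × 6 = 6
  'high': 4 records × 1 = 4
  'medium': 2 records × 9 = 18
Step 3: Sum all mapped values = 32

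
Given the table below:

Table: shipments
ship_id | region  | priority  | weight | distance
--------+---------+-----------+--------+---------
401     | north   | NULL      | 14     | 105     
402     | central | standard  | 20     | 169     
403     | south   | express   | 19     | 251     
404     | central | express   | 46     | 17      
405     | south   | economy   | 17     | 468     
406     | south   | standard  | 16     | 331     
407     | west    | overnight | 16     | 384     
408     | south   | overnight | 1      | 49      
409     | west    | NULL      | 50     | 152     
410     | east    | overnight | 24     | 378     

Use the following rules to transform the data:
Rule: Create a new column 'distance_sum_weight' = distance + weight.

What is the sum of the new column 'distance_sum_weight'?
2527

Step 1: For each record, compute distance + weight
Example calculations:
  105 + 14 = 119
  169 + 20 = 189
  251 + 19 = 270
  ...
Step 2: Sum all derived values
Step 3: Total = 2527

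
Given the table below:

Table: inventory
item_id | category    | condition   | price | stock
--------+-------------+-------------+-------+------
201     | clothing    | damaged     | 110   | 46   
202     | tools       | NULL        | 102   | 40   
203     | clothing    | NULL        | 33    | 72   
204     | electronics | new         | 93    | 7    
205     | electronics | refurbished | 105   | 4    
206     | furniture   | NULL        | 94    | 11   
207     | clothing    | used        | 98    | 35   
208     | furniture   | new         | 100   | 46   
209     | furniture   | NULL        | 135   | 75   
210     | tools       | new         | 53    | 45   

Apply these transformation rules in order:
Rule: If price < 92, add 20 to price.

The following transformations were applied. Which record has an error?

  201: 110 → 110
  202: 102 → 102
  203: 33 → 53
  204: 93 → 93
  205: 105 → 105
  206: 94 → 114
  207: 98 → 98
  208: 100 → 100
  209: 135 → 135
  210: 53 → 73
Record 206 has an error. The correct transformed value should be 94, not 114.

Step 1: Check each record against the rule
Step 2: Record 206 has price = 94
Step 3: Since 94 >= 92, the bonus should not have been applied
Step 4: Correct value = 94, but claimed value = 114
Conclusion: Record 206 has the error.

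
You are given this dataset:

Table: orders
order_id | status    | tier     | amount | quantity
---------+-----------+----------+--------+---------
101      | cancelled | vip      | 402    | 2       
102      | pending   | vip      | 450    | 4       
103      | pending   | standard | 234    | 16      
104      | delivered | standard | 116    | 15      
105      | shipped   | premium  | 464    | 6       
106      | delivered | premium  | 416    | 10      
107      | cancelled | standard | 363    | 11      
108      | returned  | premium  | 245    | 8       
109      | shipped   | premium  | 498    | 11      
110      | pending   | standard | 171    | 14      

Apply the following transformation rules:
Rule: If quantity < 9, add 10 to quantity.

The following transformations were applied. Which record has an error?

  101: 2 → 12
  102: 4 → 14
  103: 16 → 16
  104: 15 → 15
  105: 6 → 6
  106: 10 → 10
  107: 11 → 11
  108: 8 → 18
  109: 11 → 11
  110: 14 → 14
Record 105 has an error. The correct transformed value should be 16, not 6.

Step 1: Check each record against the rule
Step 2: Record 105 has quantity = 6
Step 3: Since 6 < 9, the bonus should have been applied
Step 4: Correct value = 16, but claimed value = 6
Conclusion: Record 105 has the error.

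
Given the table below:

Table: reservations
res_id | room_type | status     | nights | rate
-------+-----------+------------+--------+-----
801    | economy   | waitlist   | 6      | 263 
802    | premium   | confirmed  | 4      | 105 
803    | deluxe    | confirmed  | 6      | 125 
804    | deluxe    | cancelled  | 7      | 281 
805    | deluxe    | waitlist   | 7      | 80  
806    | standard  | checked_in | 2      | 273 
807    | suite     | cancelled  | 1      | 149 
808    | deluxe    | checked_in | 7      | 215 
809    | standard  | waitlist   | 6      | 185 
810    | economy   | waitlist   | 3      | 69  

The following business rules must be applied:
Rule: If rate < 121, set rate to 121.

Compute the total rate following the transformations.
1854

Step 1: 3 records have rate < 121
Step 2: These records originally summed to 254
Step 3: After setting to minimum: 3 × 121 = 363
Step 4: Unaffected records sum: 1491
Step 5: Final sum = 363 + 1491 = 1854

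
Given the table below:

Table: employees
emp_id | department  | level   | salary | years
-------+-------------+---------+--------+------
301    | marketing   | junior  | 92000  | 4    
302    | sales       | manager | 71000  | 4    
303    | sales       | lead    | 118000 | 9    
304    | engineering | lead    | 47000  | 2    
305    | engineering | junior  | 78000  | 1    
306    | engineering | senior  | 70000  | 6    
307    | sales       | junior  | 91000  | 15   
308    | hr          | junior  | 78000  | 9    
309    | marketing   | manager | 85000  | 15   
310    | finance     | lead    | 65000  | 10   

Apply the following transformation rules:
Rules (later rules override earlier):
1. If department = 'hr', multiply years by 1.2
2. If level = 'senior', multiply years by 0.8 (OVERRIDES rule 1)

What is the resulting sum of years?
75.6

Step 1: Rule 2 takes priority for records with level = 'senior'
  - 1 records: 6 × 0.8 = 4.8
Step 2: Rule 1 applies to remaining records with department = 'hr'
  - 1 records: 9 × 1.2 = 10.8
Step 3: Other records unchanged: 60
Step 4: Final sum = 4.8 + 10.8 + 60 = 75.6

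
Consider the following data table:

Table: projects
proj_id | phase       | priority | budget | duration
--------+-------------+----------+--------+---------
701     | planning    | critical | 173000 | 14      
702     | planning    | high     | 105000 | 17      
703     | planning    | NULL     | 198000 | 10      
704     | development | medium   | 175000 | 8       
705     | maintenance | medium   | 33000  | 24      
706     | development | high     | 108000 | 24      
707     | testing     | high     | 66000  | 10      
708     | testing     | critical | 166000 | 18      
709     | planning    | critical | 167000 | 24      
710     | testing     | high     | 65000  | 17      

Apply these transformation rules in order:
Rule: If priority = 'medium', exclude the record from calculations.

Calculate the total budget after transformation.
1048000

Step 1: Identify records where priority = 'medium'
Step 2: The excluded records sum to 208000
Step 3: Original total budget = 1256000
Step 4: Remaining total = 1256000 - 208000 = 1048000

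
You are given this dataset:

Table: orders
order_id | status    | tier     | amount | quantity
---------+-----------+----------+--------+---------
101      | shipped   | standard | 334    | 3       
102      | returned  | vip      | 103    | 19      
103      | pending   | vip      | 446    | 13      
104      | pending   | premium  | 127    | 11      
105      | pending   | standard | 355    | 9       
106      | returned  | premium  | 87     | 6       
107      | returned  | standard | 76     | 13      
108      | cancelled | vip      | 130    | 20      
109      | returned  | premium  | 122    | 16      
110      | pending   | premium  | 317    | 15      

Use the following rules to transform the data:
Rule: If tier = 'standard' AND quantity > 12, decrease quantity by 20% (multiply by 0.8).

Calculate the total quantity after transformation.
122.4

Step 1: Find records where tier = 'standard' AND quantity > 12
Step 2: 1 records match, summing to 13
Step 3: After multiplier: 13 × 0.8 = 10.4
Step 4: Unaffected records sum: 112
Step 5: Final sum = 10.4 + 112 = 122.4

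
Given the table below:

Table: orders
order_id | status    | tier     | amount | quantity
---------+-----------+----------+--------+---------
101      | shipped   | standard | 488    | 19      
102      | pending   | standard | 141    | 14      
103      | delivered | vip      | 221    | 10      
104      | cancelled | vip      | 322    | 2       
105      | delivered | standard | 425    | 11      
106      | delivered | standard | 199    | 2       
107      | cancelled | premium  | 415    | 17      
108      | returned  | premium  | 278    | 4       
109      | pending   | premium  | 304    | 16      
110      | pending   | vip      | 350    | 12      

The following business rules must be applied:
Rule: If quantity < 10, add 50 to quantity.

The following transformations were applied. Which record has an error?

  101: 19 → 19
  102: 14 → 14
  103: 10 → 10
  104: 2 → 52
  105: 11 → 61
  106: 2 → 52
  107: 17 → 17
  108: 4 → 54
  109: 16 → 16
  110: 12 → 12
Record 105 has an error. The correct transformed value should be 11, not 61.

Step 1: Check each record against the rule
Step 2: Record 105 has quantity = 11
Step 3: Since 11 >= 10, the bonus should not have been applied
Step 4: Correct value = 11, but claimed value = 61
Conclusion: Record 105 has the error.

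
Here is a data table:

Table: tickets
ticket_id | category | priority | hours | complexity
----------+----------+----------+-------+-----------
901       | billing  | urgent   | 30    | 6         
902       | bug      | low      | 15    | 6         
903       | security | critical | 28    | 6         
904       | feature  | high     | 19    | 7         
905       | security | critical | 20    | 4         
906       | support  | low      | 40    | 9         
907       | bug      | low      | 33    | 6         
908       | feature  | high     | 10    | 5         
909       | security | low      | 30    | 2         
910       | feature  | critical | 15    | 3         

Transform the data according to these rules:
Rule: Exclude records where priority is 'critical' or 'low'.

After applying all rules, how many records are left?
3

Step 1: Count records to exclude
  - 3 (critical) + 4 (low) = 7 records
Step 2: Total records: 10
Step 3: Remaining = 10 - 7 = 3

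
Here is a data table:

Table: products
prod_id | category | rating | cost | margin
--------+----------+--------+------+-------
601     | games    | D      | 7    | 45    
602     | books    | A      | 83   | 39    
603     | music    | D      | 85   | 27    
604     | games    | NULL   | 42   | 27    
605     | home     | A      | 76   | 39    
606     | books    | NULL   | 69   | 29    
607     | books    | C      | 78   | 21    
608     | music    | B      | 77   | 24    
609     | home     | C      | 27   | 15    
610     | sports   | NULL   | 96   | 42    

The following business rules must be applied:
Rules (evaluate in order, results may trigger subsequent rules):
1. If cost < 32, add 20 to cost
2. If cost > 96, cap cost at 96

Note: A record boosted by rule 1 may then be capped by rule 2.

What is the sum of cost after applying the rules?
680

Step 1: Apply rule 1 to records with cost < 32
  - 2 records get bonus of 20
  - Of these, 0 records then exceed 96 and get capped
Step 2: Apply rule 2 to records with cost > 96
  - 0 records (original) are capped
Step 3: Calculate final sum = 680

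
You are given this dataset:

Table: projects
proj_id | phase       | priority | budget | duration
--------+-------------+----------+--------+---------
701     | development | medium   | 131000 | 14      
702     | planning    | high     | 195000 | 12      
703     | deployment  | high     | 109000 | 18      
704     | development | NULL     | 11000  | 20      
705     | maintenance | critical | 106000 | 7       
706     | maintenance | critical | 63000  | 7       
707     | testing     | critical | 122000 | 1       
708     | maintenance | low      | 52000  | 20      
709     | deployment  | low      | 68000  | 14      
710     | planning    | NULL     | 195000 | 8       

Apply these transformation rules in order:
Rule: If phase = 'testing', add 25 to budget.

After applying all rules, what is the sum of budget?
1052025

Step 1: Count records where phase = 'testing': 1
Step 2: Total bonus added: 1 × 25 = 25
Step 3: Original sum of budget: 1052000
Step 4: Final sum = 1052000 + 25 = 1052025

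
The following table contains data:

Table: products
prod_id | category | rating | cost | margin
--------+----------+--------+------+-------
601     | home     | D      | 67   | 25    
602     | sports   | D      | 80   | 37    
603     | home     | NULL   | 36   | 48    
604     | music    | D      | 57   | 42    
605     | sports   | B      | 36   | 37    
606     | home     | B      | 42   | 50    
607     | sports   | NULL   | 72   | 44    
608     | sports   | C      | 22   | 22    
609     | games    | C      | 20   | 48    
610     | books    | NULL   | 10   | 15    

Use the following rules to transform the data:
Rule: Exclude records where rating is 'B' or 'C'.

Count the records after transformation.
6

Step 1: Count records to exclude
  - 2 (B) + 2 (C) = 4 records
Step 2: Total records: 10
Step 3: Remaining = 10 - 4 = 6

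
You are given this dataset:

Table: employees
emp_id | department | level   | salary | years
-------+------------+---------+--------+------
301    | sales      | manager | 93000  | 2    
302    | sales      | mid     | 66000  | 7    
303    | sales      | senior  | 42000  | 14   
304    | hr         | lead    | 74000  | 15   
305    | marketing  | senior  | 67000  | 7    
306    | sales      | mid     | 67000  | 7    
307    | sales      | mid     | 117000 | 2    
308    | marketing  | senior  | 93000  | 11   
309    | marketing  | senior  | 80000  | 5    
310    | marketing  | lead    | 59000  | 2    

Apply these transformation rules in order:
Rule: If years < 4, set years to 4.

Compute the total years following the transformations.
78

Step 1: 3 records have years < 4
Step 2: These records originally summed to 6
Step 3: After setting to minimum: 3 × 4 = 12
Step 4: Unaffected records sum: 66
Step 5: Final sum = 12 + 66 = 78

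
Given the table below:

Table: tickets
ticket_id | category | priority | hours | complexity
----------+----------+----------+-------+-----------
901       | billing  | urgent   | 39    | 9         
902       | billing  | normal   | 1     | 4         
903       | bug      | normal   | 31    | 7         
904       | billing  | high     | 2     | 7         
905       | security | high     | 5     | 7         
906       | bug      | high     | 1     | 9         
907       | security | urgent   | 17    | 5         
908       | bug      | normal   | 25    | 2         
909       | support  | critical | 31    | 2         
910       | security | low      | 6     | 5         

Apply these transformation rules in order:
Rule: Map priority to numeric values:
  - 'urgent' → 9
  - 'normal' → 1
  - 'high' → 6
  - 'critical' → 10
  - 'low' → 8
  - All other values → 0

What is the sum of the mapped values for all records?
57

Step 1: Apply mapping to each record
Step 2: Count by status:
  'urgent': 2 records × 9 = 18
  'normal': 3 records × 1 = 3
  'high': 3 records × 6 = 18
  'critical': 1 records × 10 = 10
  'low': 1 records × 8 = 8
Step 3: Sum all mapped values = 57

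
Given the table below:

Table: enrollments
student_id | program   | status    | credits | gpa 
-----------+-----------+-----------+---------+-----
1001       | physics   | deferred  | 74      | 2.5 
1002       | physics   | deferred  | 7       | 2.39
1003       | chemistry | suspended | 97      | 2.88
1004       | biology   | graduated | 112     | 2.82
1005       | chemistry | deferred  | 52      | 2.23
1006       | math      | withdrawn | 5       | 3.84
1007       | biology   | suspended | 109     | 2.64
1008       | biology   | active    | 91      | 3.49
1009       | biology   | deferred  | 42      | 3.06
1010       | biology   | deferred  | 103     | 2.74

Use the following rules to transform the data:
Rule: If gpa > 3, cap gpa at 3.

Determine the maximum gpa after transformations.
3

Step 1: Original maximum gpa = 3.84
Step 2: Apply cap at 3
Step 3: 3 records had gpa > 3 and were capped
Step 4: Maximum after transformation = 3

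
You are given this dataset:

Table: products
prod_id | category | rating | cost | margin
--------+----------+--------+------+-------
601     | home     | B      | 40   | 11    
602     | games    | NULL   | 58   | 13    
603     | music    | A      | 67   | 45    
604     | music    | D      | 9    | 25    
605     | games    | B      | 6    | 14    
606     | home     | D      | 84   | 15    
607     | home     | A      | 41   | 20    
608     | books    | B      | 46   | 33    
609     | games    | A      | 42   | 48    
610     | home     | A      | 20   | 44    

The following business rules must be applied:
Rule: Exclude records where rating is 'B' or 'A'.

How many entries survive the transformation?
3

Step 1: Count records to exclude
  - 3 (B) + 4 (A) = 7 records
Step 2: Total records: 10
Step 3: Remaining = 10 - 7 = 3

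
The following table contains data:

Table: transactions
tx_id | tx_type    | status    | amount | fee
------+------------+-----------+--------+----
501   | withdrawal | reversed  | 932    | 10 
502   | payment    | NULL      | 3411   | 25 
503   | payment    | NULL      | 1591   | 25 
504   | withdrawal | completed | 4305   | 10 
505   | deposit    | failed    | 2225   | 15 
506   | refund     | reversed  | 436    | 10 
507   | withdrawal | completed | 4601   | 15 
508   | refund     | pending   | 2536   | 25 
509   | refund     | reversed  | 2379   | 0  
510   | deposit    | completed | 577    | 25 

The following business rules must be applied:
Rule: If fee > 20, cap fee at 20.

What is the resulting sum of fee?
140

Step 1: 4 records have fee > 20
Step 2: These records originally summed to 100
Step 3: After capping: 4 × 20 = 80
Step 4: Unaffected records sum: 60
Step 5: Final sum = 80 + 60 = 140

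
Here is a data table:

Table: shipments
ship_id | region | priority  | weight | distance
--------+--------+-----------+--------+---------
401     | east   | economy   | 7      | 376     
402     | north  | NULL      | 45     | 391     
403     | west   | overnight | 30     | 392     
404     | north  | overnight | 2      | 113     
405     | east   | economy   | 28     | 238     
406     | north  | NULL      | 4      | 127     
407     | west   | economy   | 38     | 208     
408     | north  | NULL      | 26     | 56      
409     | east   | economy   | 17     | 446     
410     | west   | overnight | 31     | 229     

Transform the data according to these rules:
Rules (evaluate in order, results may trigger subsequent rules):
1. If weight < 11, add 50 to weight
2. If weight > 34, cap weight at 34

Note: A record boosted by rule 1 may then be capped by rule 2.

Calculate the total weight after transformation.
302

Step 1: Apply rule 1 to records with weight < 11
  - 3 records get bonus of 50
  - Of these, 3 records then exceed 34 and get capped
Step 2: Apply rule 2 to records with weight > 34
  - 2 records (original) are capped
Step 3: Calculate final sum = 302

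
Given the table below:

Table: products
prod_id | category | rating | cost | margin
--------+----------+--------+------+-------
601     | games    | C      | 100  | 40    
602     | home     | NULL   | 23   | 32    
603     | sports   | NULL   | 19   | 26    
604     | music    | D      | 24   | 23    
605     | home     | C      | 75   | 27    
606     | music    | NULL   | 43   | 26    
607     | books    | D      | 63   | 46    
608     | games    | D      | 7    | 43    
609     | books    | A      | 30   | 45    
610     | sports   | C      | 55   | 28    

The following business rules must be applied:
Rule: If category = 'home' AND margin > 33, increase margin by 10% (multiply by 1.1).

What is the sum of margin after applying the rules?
336

Step 1: Find records where category = 'home' AND margin > 33
Step 2: 0 records match, summing to 0
Step 3: After multiplier: 0 × 1.1 = 0.0
Step 4: Unaffected records sum: 336
Step 5: Final sum = 0.0 + 336 = 336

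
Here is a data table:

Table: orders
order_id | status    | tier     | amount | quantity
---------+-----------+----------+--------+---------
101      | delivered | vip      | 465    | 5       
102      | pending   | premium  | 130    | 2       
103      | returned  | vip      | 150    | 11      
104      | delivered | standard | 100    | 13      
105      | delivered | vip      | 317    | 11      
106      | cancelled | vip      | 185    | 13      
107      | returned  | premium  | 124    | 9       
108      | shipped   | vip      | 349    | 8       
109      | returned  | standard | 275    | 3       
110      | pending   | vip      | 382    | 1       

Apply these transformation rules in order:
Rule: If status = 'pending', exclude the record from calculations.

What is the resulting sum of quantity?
73

Step 1: Identify records where status = 'pending'
Step 2: The excluded records sum to 3
Step 3: Original total quantity = 76
Step 4: Remaining total = 76 - 3 = 73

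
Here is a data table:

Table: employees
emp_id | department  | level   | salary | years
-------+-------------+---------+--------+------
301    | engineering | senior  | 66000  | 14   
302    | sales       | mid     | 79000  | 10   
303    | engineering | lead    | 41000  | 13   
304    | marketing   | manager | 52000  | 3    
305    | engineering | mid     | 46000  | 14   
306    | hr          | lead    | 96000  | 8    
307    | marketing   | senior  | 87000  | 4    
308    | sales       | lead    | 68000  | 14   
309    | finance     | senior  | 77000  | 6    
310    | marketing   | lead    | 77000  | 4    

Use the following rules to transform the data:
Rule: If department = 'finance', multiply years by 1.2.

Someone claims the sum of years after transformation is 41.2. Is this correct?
No, the correct result is 91.2.

Step 1: Calculate the correct sum after transformation
Step 2: Apply multiplier 1.2 to records where department = 'finance'
Step 3: Correct result = 91.2
Step 4: Claimed result = 41.2
Step 5: 91.2 ≠ 41.2
Conclusion: The claimed result is incorrect. The correct answer is 91.2.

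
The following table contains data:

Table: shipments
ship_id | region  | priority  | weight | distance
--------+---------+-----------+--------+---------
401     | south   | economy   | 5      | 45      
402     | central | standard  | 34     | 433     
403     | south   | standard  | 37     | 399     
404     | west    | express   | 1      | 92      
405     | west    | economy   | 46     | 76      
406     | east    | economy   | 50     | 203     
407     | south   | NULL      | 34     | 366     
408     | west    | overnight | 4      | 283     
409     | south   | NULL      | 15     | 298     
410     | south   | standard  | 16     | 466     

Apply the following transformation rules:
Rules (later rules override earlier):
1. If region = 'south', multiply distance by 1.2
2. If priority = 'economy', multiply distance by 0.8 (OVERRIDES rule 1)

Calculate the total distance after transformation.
2902.0

Step 1: Rule 2 takes priority for records with priority = 'economy'
  - 3 records: 324 × 0.8 = 259.2
Step 2: Rule 1 applies to remaining records with region = 'south'
  - 4 records: 1529 × 1.2 = 1834.8
Step 3: Other records unchanged: 808
Step 4: Final sum = 259.2 + 1834.8 + 808 = 2902.0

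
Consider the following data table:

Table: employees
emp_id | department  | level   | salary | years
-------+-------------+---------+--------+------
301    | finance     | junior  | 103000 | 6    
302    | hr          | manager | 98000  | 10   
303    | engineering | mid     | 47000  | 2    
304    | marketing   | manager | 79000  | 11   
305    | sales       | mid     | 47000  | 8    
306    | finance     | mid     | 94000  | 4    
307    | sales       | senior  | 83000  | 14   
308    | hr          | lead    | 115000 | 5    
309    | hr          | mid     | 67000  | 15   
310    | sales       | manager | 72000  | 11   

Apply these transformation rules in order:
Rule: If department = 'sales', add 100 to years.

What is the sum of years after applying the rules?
386

Step 1: Count records where department = 'sales': 3
Step 2: Total bonus added: 3 × 100 = 300
Step 3: Original sum of years: 86
Step 4: Final sum = 86 + 300 = 386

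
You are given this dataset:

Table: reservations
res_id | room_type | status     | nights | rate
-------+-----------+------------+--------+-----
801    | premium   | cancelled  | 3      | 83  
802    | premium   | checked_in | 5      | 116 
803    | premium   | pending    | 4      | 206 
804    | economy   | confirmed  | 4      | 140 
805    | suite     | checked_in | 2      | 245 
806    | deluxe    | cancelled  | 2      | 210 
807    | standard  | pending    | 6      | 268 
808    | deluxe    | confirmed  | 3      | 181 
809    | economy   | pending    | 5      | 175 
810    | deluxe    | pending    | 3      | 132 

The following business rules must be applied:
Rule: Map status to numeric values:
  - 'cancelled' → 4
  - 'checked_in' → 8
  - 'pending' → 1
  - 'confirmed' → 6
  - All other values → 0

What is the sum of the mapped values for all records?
40

Step 1: Apply mapping to each record
Step 2: Count by status:
  'cancelled': 2 records × 4 = 8
  'checked_in': 2 records × 8 = 16
  'pending': 4 records × 1 = 4
  'confirmed': 2 records × 6 = 12
Step 3: Sum all mapped values = 40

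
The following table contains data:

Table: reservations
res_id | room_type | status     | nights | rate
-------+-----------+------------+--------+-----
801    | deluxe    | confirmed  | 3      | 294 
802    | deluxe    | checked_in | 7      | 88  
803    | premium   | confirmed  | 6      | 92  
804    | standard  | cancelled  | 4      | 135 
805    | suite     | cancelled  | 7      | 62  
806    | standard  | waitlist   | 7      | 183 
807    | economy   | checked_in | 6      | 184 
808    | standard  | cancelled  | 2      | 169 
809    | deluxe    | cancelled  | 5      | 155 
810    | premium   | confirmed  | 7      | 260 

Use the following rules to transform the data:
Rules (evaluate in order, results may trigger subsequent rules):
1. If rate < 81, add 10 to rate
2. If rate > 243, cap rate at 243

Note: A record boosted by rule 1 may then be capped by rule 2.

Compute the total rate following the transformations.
1564

Step 1: Apply rule 1 to records with rate < 81
  - 1 records get bonus of 10
  - Of these, 0 records then exceed 243 and get capped
Step 2: Apply rule 2 to records with rate > 243
  - 2 records (original) are capped
Step 3: Calculate final sum = 1564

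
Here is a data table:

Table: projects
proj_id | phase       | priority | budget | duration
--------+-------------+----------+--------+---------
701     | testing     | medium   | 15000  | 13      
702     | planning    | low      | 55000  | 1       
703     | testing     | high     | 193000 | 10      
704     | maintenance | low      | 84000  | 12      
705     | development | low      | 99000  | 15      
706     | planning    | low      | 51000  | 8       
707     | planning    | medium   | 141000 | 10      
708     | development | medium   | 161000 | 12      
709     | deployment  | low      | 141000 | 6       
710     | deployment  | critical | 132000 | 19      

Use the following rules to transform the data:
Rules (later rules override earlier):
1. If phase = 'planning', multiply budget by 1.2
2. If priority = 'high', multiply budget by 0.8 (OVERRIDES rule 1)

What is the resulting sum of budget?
1082800.0

Step 1: Rule 2 takes priority for records with priority = 'high'
  - 1 records: 193000 × 0.8 = 154400.0
Step 2: Rule 1 applies to remaining records with phase = 'planning'
  - 3 records: 247000 × 1.2 = 296400.0
Step 3: Other records unchanged: 632000
Step 4: Final sum = 154400.0 + 296400.0 + 632000 = 1082800.0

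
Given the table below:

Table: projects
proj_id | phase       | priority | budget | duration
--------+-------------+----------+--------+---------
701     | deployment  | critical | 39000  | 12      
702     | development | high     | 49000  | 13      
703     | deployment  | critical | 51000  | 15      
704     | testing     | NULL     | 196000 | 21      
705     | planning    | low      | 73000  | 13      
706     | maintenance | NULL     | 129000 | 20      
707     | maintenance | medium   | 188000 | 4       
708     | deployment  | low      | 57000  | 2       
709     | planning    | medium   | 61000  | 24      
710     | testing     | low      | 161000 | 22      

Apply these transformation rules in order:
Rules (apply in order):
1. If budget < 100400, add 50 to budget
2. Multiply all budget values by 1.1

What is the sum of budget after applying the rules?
1104730.0

Step 1: Apply Rule 1 - Add 50 to records with budget < 100400
  - 6 records affected: 330000 + (6 × 50) = 330300
  - Unaffected records: 674000
  - Sum after Rule 1: 1004300
Step 2: Apply Rule 2 - Multiply all by 1.1
  - 1004300 × 1.1 = 1104730.0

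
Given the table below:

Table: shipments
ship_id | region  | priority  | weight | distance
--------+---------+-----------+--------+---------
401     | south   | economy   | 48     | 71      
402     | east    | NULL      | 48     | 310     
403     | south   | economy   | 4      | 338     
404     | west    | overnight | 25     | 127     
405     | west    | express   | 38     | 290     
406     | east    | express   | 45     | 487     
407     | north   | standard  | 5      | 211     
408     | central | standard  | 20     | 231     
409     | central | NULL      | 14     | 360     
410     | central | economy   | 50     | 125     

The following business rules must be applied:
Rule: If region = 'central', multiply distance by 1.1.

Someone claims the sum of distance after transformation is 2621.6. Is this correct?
Yes, the result is correct.

Step 1: Calculate the correct sum after transformation
Step 2: Apply multiplier 1.1 to records where region = 'central'
Step 3: Correct result = 2621.6
Step 4: Claimed result = 2621.6
Step 5: 2621.6 = 2621.6 ✓
Conclusion: The claimed result is correct.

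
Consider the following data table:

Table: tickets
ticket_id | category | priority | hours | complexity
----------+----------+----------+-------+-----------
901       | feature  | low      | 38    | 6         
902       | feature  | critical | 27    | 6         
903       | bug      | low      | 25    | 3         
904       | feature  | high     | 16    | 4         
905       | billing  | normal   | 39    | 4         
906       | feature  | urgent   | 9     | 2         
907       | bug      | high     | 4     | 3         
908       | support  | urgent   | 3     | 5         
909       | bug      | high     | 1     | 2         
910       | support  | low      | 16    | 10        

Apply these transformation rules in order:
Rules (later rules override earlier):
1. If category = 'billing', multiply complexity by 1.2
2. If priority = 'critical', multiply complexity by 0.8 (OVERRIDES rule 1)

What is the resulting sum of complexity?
44.6

Step 1: Rule 2 takes priority for records with priority = 'critical'
  - 1 records: 6 × 0.8 = 4.8
Step 2: Rule 1 applies to remaining records with category = 'billing'
  - 1 records: 4 × 1.2 = 4.8
Step 3: Other records unchanged: 35
Step 4: Final sum = 4.8 + 4.8 + 35 = 44.6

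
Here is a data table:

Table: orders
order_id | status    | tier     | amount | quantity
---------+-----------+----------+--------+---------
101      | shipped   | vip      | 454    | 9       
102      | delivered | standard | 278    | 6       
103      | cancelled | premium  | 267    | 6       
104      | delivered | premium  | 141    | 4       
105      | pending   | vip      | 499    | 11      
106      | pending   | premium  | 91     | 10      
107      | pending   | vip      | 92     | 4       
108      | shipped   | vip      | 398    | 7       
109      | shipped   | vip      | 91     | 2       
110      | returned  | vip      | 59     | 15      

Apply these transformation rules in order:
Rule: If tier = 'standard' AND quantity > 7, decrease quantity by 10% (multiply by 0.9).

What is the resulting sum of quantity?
74

Step 1: Find records where tier = 'standard' AND quantity > 7
Step 2: 0 records match, summing to 0
Step 3: After multiplier: 0 × 0.9 = 0.0
Step 4: Unaffected records sum: 74
Step 5: Final sum = 0.0 + 74 = 74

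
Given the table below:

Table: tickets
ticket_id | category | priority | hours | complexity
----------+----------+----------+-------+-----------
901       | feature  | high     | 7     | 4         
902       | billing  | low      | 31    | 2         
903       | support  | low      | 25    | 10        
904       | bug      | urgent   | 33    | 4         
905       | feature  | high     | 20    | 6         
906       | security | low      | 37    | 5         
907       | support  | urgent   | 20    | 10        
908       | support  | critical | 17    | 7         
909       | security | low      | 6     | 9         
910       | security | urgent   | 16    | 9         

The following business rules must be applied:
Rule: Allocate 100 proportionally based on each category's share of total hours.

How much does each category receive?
billing: 14.62, bug: 15.57, feature: 12.74, security: 27.83, support: 29.25

Step 1: Calculate total hours = 212
Step 2: Calculate each category's proportion:
  billing: 31/212 = 14.62% → 14.62
  bug: 33/212 = 15.57% → 15.57
  feature: 27/212 = 12.74% → 12.74
  security: 59/212 = 27.83% → 27.83
  support: 62/212 = 29.25% → 29.25
Step 3: Verify: sum of allocations ≈ 100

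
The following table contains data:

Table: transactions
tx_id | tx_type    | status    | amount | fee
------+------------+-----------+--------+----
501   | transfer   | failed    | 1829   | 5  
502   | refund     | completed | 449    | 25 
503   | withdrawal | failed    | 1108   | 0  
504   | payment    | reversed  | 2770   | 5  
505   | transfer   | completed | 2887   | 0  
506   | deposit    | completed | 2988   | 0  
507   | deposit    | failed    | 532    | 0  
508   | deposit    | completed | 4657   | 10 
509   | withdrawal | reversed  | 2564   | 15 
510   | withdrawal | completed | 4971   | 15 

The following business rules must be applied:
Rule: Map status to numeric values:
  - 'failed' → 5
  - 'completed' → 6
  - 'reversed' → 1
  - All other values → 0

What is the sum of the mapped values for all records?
47

Step 1: Apply mapping to each record
Step 2: Count by status:
  'failed': 3 records × 5 = 15
  'completed': 5 records × 6 = 30
  'reversed': 2 records × 1 = 2
Step 3: Sum all mapped values = 47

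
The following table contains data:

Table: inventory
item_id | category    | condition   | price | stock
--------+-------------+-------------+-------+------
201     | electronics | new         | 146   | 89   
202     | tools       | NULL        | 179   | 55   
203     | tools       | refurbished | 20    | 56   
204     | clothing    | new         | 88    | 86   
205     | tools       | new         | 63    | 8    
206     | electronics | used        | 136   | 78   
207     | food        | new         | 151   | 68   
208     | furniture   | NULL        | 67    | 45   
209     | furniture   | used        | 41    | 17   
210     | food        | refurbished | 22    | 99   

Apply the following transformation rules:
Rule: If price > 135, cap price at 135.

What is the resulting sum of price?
841

Step 1: 4 records have price > 135
Step 2: These records originally summed to 612
Step 3: After capping: 4 × 135 = 540
Step 4: Unaffected records sum: 301
Step 5: Final sum = 540 + 301 = 841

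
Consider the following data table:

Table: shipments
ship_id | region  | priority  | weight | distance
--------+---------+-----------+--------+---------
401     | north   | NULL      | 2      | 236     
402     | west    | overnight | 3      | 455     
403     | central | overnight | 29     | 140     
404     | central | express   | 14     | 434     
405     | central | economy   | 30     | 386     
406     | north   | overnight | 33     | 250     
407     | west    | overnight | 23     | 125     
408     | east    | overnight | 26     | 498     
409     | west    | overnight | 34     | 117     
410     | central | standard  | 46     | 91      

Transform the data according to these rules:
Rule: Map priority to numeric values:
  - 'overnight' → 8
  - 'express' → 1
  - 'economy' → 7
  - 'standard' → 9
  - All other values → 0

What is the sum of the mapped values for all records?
65

Step 1: Apply mapping to each record
Step 2: Count by status:
  'overnight': 6 records × 8 = 48
  'express': 1 records × 1 = 1
  'economy': 1 records × 7 = 7
  'standard': 1 records × 9 = 9
Step 3: Sum all mapped values = 65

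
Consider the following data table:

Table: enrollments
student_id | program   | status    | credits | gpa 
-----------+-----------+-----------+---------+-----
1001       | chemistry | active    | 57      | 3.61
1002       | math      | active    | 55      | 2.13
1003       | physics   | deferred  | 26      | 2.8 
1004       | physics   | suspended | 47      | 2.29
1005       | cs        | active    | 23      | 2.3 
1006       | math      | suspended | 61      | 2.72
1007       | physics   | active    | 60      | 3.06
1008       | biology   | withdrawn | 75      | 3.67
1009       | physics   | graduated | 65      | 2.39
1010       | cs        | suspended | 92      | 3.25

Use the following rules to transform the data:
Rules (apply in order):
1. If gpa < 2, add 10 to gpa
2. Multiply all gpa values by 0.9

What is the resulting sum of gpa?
25.4

Step 1: Apply Rule 1 - Add 10 to records with gpa < 2
  - 0 records affected: 0 + (0 × 10) = 0
  - Unaffected records: 28.22
  - Sum after Rule 1: 28.22
Step 2: Apply Rule 2 - Multiply all by 0.9
  - 28.22 × 0.9 = 25.4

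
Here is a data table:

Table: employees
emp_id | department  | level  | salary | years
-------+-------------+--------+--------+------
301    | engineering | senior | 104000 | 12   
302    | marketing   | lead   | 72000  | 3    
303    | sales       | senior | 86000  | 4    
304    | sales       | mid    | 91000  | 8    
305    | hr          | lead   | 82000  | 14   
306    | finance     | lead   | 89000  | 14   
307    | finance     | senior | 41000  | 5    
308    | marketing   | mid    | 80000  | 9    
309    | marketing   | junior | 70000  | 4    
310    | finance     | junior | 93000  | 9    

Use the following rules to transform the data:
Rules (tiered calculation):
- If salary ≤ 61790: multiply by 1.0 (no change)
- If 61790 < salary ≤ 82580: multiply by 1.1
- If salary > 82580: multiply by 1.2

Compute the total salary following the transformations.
931000.0

Step 1: Tier 1 (salary ≤ 61790): 1 records, sum = 41000 × 1.0 = 41000.0
Step 2: Tier 2 (61790 < salary ≤ 82580): 4 records, sum = 304000 × 1.1 = 334400.0
Step 3: Tier 3 (salary > 82580): 5 records, sum = 463000 × 1.2 = 555600.0
Step 4: Final sum = 41000.0 + 334400.0 + 555600.0 = 931000.0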